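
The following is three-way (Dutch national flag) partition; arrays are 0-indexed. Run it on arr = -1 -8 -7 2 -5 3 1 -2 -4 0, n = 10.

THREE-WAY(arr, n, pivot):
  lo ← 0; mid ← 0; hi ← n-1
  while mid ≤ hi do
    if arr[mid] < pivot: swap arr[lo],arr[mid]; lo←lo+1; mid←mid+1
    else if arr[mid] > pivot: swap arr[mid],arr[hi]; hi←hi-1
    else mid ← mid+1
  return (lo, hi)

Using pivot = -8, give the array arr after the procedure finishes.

-8 -7 2 -5 3 1 -2 -4 0 -1

lo=0 mid=0 hi=9
-1>-8: swap(0,9), hi=8 ⇒ 0 -8 -7 2 -5 3 1 -2 -4 -1
0>-8: swap(0,8), hi=7 ⇒ -4 -8 -7 2 -5 3 1 -2 0 -1
-4>-8: swap(0,7), hi=6 ⇒ -2 -8 -7 2 -5 3 1 -4 0 -1
-2>-8: swap(0,6), hi=5 ⇒ 1 -8 -7 2 -5 3 -2 -4 0 -1
1>-8: swap(0,5), hi=4 ⇒ 3 -8 -7 2 -5 1 -2 -4 0 -1
3>-8: swap(0,4), hi=3 ⇒ -5 -8 -7 2 3 1 -2 -4 0 -1
-5>-8: swap(0,3), hi=2 ⇒ 2 -8 -7 -5 3 1 -2 -4 0 -1
2>-8: swap(0,2), hi=1 ⇒ -7 -8 2 -5 3 1 -2 -4 0 -1
-7>-8: swap(0,1), hi=0 ⇒ -8 -7 2 -5 3 1 -2 -4 0 -1
-8=-8: mid=1
done. lo=0 hi=0; arr=-8 -7 2 -5 3 1 -2 -4 0 -1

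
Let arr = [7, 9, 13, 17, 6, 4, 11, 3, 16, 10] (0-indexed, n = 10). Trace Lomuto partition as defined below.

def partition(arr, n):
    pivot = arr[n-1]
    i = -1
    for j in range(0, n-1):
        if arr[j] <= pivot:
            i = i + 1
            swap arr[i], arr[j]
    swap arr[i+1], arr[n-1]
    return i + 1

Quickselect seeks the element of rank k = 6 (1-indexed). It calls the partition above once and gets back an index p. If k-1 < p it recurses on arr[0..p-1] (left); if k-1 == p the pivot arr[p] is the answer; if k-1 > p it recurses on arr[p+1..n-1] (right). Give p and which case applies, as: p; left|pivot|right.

pivot = arr[9] = 10; i = -1
j=0: arr[0]=7 ≤ 10 → i=0, swap arr[0],arr[0] (no change) → [7, 9, 13, 17, 6, 4, 11, 3, 16, 10]
j=1: arr[1]=9 ≤ 10 → i=1, swap arr[1],arr[1] (no change) → [7, 9, 13, 17, 6, 4, 11, 3, 16, 10]
j=2: arr[2]=13 > 10 → no swap
j=3: arr[3]=17 > 10 → no swap
j=4: arr[4]=6 ≤ 10 → i=2, swap arr[2],arr[4] → [7, 9, 6, 17, 13, 4, 11, 3, 16, 10]
j=5: arr[5]=4 ≤ 10 → i=3, swap arr[3],arr[5] → [7, 9, 6, 4, 13, 17, 11, 3, 16, 10]
j=6: arr[6]=11 > 10 → no swap
j=7: arr[7]=3 ≤ 10 → i=4, swap arr[4],arr[7] → [7, 9, 6, 4, 3, 17, 11, 13, 16, 10]
j=8: arr[8]=16 > 10 → no swap
final swap arr[5],arr[9] → [7, 9, 6, 4, 3, 10, 11, 13, 16, 17]; return 5
p = 5; k-1 = 5 == 5 ⇒ pivot

5; pivot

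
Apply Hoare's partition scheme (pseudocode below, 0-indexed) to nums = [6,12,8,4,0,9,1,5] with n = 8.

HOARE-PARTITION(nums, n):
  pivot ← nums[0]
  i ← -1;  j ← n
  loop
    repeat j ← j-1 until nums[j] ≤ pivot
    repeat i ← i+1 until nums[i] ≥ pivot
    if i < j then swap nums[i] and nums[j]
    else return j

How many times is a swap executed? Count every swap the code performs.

3

pivot=6
j stops at 7 (5), i stops at 0 (6); swap ⇒ [5,12,8,4,0,9,1,6]
j stops at 6 (1), i stops at 1 (12); swap ⇒ [5,1,8,4,0,9,12,6]
j stops at 4 (0), i stops at 2 (8); swap ⇒ [5,1,0,4,8,9,12,6]
j stops at 3, i stops at 4; i≥j ⇒ return 3. nums=[5,1,0,4,8,9,12,6]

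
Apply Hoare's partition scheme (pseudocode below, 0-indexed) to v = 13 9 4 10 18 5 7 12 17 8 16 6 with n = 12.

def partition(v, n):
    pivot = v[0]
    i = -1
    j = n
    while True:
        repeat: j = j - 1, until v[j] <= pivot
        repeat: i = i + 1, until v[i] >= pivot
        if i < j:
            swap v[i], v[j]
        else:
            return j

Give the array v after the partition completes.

6 9 4 10 8 5 7 12 17 18 16 13

pivot = v[0] = 13; i = -1, j = 12
j→11 (v[11]=6≤13), i→0 (v[0]=13≥13); i<j, swap → 6 9 4 10 18 5 7 12 17 8 16 13
j→9 (v[9]=8≤13), i→4 (v[4]=18≥13); i<j, swap → 6 9 4 10 8 5 7 12 17 18 16 13
j→7, i→8; i≥j, return j=7. v = 6 9 4 10 8 5 7 12 17 18 16 13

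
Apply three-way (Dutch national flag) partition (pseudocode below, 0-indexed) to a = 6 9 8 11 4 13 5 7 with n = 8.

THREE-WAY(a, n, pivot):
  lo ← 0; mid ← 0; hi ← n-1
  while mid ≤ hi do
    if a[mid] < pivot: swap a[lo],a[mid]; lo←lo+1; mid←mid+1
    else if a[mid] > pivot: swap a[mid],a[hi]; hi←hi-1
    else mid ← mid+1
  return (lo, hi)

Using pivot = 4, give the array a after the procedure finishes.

4 8 11 9 13 5 7 6

lo=0 mid=0 hi=7
6>4: swap(0,7), hi=6 ⇒ 7 9 8 11 4 13 5 6
7>4: swap(0,6), hi=5 ⇒ 5 9 8 11 4 13 7 6
5>4: swap(0,5), hi=4 ⇒ 13 9 8 11 4 5 7 6
13>4: swap(0,4), hi=3 ⇒ 4 9 8 11 13 5 7 6
4=4: mid=1
9>4: swap(1,3), hi=2 ⇒ 4 11 8 9 13 5 7 6
11>4: swap(1,2), hi=1 ⇒ 4 8 11 9 13 5 7 6
8>4: swap(1,1), hi=0 ⇒ 4 8 11 9 13 5 7 6
done. lo=0 hi=0; a=4 8 11 9 13 5 7 6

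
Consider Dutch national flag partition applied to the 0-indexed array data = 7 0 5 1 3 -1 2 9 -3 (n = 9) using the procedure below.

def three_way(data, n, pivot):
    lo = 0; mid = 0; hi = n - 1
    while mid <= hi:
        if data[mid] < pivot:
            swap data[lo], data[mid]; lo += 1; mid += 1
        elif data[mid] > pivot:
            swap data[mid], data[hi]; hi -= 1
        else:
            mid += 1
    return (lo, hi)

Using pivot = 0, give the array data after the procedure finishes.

-3 -1 0 3 1 2 9 5 7

pivot = 0; lo=0, mid=0, hi=8
data[mid]=7>0: swap data[0],data[8]; hi=7 → -3 0 5 1 3 -1 2 9 7
data[mid]=-3<0: swap data[0],data[0]; lo=1,mid=1 → -3 0 5 1 3 -1 2 9 7
data[mid]=0=0: mid=2
data[mid]=5>0: swap data[2],data[7]; hi=6 → -3 0 9 1 3 -1 2 5 7
data[mid]=9>0: swap data[2],data[6]; hi=5 → -3 0 2 1 3 -1 9 5 7
data[mid]=2>0: swap data[2],data[5]; hi=4 → -3 0 -1 1 3 2 9 5 7
data[mid]=-1<0: swap data[1],data[2]; lo=2,mid=3 → -3 -1 0 1 3 2 9 5 7
data[mid]=1>0: swap data[3],data[4]; hi=3 → -3 -1 0 3 1 2 9 5 7
data[mid]=3>0: swap data[3],data[3]; hi=2 → -3 -1 0 3 1 2 9 5 7
end: lo=2, hi=2; data = -3 -1 0 3 1 2 9 5 7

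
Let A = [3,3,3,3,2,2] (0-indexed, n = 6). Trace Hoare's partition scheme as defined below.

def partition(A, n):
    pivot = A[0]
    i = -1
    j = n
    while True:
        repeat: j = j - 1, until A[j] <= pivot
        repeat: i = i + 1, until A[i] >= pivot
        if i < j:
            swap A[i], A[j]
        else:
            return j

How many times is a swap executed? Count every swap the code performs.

pivot=3
j stops at 5 (2), i stops at 0 (3); swap ⇒ [2,3,3,3,2,3]
j stops at 4 (2), i stops at 1 (3); swap ⇒ [2,2,3,3,3,3]
j stops at 3 (3), i stops at 2 (3); swap ⇒ [2,2,3,3,3,3]
j stops at 2, i stops at 3; i≥j ⇒ return 2. A=[2,2,3,3,3,3]

3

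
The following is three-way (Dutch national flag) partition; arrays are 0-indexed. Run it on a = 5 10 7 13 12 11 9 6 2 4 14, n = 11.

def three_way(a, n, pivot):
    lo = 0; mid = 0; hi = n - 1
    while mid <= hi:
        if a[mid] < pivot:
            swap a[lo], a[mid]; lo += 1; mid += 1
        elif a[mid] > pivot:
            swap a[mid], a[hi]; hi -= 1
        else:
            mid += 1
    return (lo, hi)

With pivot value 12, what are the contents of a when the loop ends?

pivot = 12; lo=0, mid=0, hi=10
a[mid]=5<12: swap a[0],a[0]; lo=1,mid=1 → 5 10 7 13 12 11 9 6 2 4 14
a[mid]=10<12: swap a[1],a[1]; lo=2,mid=2 → 5 10 7 13 12 11 9 6 2 4 14
a[mid]=7<12: swap a[2],a[2]; lo=3,mid=3 → 5 10 7 13 12 11 9 6 2 4 14
a[mid]=13>12: swap a[3],a[10]; hi=9 → 5 10 7 14 12 11 9 6 2 4 13
a[mid]=14>12: swap a[3],a[9]; hi=8 → 5 10 7 4 12 11 9 6 2 14 13
a[mid]=4<12: swap a[3],a[3]; lo=4,mid=4 → 5 10 7 4 12 11 9 6 2 14 13
a[mid]=12=12: mid=5
a[mid]=11<12: swap a[4],a[5]; lo=5,mid=6 → 5 10 7 4 11 12 9 6 2 14 13
a[mid]=9<12: swap a[5],a[6]; lo=6,mid=7 → 5 10 7 4 11 9 12 6 2 14 13
a[mid]=6<12: swap a[6],a[7]; lo=7,mid=8 → 5 10 7 4 11 9 6 12 2 14 13
a[mid]=2<12: swap a[7],a[8]; lo=8,mid=9 → 5 10 7 4 11 9 6 2 12 14 13
end: lo=8, hi=8; a = 5 10 7 4 11 9 6 2 12 14 13

5 10 7 4 11 9 6 2 12 14 13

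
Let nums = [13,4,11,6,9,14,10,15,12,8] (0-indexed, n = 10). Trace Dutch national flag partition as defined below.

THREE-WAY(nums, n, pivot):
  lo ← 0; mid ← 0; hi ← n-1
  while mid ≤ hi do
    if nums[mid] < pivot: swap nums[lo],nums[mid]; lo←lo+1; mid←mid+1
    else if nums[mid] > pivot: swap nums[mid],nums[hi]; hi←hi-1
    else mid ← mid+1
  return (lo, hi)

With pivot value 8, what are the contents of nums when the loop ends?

lo=0 mid=0 hi=9
13>8: swap(0,9), hi=8 ⇒ [8,4,11,6,9,14,10,15,12,13]
8=8: mid=1
4<8: swap(0,1), lo=1 mid=2 ⇒ [4,8,11,6,9,14,10,15,12,13]
11>8: swap(2,8), hi=7 ⇒ [4,8,12,6,9,14,10,15,11,13]
12>8: swap(2,7), hi=6 ⇒ [4,8,15,6,9,14,10,12,11,13]
15>8: swap(2,6), hi=5 ⇒ [4,8,10,6,9,14,15,12,11,13]
10>8: swap(2,5), hi=4 ⇒ [4,8,14,6,9,10,15,12,11,13]
14>8: swap(2,4), hi=3 ⇒ [4,8,9,6,14,10,15,12,11,13]
9>8: swap(2,3), hi=2 ⇒ [4,8,6,9,14,10,15,12,11,13]
6<8: swap(1,2), lo=2 mid=3 ⇒ [4,6,8,9,14,10,15,12,11,13]
done. lo=2 hi=2; nums=[4,6,8,9,14,10,15,12,11,13]

[4,6,8,9,14,10,15,12,11,13]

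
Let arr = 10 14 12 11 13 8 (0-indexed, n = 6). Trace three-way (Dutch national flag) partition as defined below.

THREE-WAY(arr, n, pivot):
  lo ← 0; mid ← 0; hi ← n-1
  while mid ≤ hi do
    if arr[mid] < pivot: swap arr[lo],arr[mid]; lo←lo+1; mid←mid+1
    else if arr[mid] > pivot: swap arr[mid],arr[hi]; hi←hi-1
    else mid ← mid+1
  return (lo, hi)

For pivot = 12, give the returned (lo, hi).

pivot = 12; lo=0, mid=0, hi=5
arr[mid]=10<12: swap arr[0],arr[0]; lo=1,mid=1 → 10 14 12 11 13 8
arr[mid]=14>12: swap arr[1],arr[5]; hi=4 → 10 8 12 11 13 14
arr[mid]=8<12: swap arr[1],arr[1]; lo=2,mid=2 → 10 8 12 11 13 14
arr[mid]=12=12: mid=3
arr[mid]=11<12: swap arr[2],arr[3]; lo=3,mid=4 → 10 8 11 12 13 14
arr[mid]=13>12: swap arr[4],arr[4]; hi=3 → 10 8 11 12 13 14
end: lo=3, hi=3; arr = 10 8 11 12 13 14

(3, 3)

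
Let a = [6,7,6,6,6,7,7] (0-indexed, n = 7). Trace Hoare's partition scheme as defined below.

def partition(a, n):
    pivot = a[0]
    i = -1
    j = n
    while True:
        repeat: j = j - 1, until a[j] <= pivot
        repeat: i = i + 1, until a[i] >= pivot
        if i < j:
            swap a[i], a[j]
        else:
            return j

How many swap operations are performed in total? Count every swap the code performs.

pivot = a[0] = 6; i = -1, j = 7
j→4 (a[4]=6≤6), i→0 (a[0]=6≥6); i<j, swap → [6,7,6,6,6,7,7]
j→3 (a[3]=6≤6), i→1 (a[1]=7≥6); i<j, swap → [6,6,6,7,6,7,7]
j→2, i→2; i≥j, return j=2. a = [6,6,6,7,6,7,7]

2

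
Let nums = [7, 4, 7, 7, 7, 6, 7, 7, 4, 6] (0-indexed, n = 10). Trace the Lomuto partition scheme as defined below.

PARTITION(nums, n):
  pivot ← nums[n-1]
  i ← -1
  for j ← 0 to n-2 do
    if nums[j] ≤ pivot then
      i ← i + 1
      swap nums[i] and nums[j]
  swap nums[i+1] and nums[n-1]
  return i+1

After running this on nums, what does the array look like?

pivot=6, i=-1
j=0: 7>6, skip
j=1: 4≤6, i=0, swap(0,1) ⇒ [4, 7, 7, 7, 7, 6, 7, 7, 4, 6]
j=2: 7>6, skip
j=3: 7>6, skip
j=4: 7>6, skip
j=5: 6≤6, i=1, swap(1,5) ⇒ [4, 6, 7, 7, 7, 7, 7, 7, 4, 6]
j=6: 7>6, skip
j=7: 7>6, skip
j=8: 4≤6, i=2, swap(2,8) ⇒ [4, 6, 4, 7, 7, 7, 7, 7, 7, 6]
swap(3,9) ⇒ [4, 6, 4, 6, 7, 7, 7, 7, 7, 7]; return 3

[4, 6, 4, 6, 7, 7, 7, 7, 7, 7]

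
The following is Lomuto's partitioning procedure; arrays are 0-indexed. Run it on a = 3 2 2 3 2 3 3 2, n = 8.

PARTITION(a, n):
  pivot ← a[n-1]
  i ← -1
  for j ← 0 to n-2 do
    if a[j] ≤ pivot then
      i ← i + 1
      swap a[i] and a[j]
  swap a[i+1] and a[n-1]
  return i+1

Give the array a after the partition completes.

pivot = a[7] = 2; i = -1
j=0: a[0]=3 > 2 → no swap
j=1: a[1]=2 ≤ 2 → i=0, swap a[0],a[1] → 2 3 2 3 2 3 3 2
j=2: a[2]=2 ≤ 2 → i=1, swap a[1],a[2] → 2 2 3 3 2 3 3 2
j=3: a[3]=3 > 2 → no swap
j=4: a[4]=2 ≤ 2 → i=2, swap a[2],a[4] → 2 2 2 3 3 3 3 2
j=5: a[5]=3 > 2 → no swap
j=6: a[6]=3 > 2 → no swap
final swap a[3],a[7] → 2 2 2 2 3 3 3 3; return 3

2 2 2 2 3 3 3 3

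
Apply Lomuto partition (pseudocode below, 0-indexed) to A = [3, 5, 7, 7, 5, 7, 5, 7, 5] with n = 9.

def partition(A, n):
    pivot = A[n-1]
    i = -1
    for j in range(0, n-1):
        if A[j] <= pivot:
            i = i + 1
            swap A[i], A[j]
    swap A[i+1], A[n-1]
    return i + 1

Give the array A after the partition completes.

pivot=5, i=-1
j=0: 3≤5, i=0, swap(0,0) ⇒ [3, 5, 7, 7, 5, 7, 5, 7, 5]
j=1: 5≤5, i=1, swap(1,1) ⇒ [3, 5, 7, 7, 5, 7, 5, 7, 5]
j=2: 7>5, skip
j=3: 7>5, skip
j=4: 5≤5, i=2, swap(2,4) ⇒ [3, 5, 5, 7, 7, 7, 5, 7, 5]
j=5: 7>5, skip
j=6: 5≤5, i=3, swap(3,6) ⇒ [3, 5, 5, 5, 7, 7, 7, 7, 5]
j=7: 7>5, skip
swap(4,8) ⇒ [3, 5, 5, 5, 5, 7, 7, 7, 7]; return 4

[3, 5, 5, 5, 5, 7, 7, 7, 7]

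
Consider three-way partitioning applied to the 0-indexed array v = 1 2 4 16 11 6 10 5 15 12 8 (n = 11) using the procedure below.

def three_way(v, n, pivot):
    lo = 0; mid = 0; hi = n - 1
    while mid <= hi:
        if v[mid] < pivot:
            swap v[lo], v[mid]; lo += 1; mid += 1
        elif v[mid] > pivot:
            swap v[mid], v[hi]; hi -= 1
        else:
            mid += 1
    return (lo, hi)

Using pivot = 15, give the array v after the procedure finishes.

pivot = 15; lo=0, mid=0, hi=10
v[mid]=1<15: swap v[0],v[0]; lo=1,mid=1 → 1 2 4 16 11 6 10 5 15 12 8
v[mid]=2<15: swap v[1],v[1]; lo=2,mid=2 → 1 2 4 16 11 6 10 5 15 12 8
v[mid]=4<15: swap v[2],v[2]; lo=3,mid=3 → 1 2 4 16 11 6 10 5 15 12 8
v[mid]=16>15: swap v[3],v[10]; hi=9 → 1 2 4 8 11 6 10 5 15 12 16
v[mid]=8<15: swap v[3],v[3]; lo=4,mid=4 → 1 2 4 8 11 6 10 5 15 12 16
v[mid]=11<15: swap v[4],v[4]; lo=5,mid=5 → 1 2 4 8 11 6 10 5 15 12 16
v[mid]=6<15: swap v[5],v[5]; lo=6,mid=6 → 1 2 4 8 11 6 10 5 15 12 16
v[mid]=10<15: swap v[6],v[6]; lo=7,mid=7 → 1 2 4 8 11 6 10 5 15 12 16
v[mid]=5<15: swap v[7],v[7]; lo=8,mid=8 → 1 2 4 8 11 6 10 5 15 12 16
v[mid]=15=15: mid=9
v[mid]=12<15: swap v[8],v[9]; lo=9,mid=10 → 1 2 4 8 11 6 10 5 12 15 16
end: lo=9, hi=9; v = 1 2 4 8 11 6 10 5 12 15 16

1 2 4 8 11 6 10 5 12 15 16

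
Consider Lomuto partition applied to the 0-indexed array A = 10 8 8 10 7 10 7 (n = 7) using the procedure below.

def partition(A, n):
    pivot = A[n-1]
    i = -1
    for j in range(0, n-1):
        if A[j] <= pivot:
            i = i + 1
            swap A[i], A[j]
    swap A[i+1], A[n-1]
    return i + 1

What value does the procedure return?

1

pivot = A[6] = 7; i = -1
j=0: A[0]=10 > 7 → no swap
j=1: A[1]=8 > 7 → no swap
j=2: A[2]=8 > 7 → no swap
j=3: A[3]=10 > 7 → no swap
j=4: A[4]=7 ≤ 7 → i=0, swap A[0],A[4] → 7 8 8 10 10 10 7
j=5: A[5]=10 > 7 → no swap
final swap A[1],A[6] → 7 7 8 10 10 10 8; return 1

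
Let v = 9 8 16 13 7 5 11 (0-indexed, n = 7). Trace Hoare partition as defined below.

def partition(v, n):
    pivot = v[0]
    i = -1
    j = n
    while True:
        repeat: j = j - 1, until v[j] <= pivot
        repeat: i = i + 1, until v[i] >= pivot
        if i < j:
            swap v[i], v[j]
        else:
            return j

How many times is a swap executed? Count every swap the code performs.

pivot=9
j stops at 5 (5), i stops at 0 (9); swap ⇒ 5 8 16 13 7 9 11
j stops at 4 (7), i stops at 2 (16); swap ⇒ 5 8 7 13 16 9 11
j stops at 2, i stops at 3; i≥j ⇒ return 2. v=5 8 7 13 16 9 11

2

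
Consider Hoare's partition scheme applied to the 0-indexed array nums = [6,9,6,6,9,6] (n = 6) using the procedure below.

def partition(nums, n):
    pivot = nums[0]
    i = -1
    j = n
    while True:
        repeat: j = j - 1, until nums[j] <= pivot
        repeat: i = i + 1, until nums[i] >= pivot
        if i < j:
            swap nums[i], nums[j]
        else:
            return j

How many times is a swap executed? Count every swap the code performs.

pivot=6
j stops at 5 (6), i stops at 0 (6); swap ⇒ [6,9,6,6,9,6]
j stops at 3 (6), i stops at 1 (9); swap ⇒ [6,6,6,9,9,6]
j stops at 2, i stops at 2; i≥j ⇒ return 2. nums=[6,6,6,9,9,6]

2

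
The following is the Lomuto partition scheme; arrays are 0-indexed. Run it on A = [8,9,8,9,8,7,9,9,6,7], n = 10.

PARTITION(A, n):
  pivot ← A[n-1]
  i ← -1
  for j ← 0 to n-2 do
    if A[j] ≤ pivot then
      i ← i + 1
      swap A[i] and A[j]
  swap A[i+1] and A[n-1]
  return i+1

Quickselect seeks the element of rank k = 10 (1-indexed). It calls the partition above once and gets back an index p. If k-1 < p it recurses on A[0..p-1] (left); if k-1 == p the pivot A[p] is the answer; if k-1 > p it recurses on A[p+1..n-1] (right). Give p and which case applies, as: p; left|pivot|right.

2; right

pivot = A[9] = 7; i = -1
j=0: A[0]=8 > 7 → no swap
j=1: A[1]=9 > 7 → no swap
j=2: A[2]=8 > 7 → no swap
j=3: A[3]=9 > 7 → no swap
j=4: A[4]=8 > 7 → no swap
j=5: A[5]=7 ≤ 7 → i=0, swap A[0],A[5] → [7,9,8,9,8,8,9,9,6,7]
j=6: A[6]=9 > 7 → no swap
j=7: A[7]=9 > 7 → no swap
j=8: A[8]=6 ≤ 7 → i=1, swap A[1],A[8] → [7,6,8,9,8,8,9,9,9,7]
final swap A[2],A[9] → [7,6,7,9,8,8,9,9,9,8]; return 2
p = 2; k-1 = 9 > 2 ⇒ right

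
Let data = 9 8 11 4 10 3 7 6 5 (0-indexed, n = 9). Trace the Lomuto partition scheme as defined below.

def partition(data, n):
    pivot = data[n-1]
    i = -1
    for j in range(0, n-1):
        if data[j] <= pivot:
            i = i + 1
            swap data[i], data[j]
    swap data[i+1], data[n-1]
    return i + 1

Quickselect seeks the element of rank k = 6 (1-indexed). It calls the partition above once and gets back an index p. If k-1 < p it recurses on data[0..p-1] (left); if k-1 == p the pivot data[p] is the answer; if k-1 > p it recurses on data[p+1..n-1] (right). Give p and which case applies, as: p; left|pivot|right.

2; right

pivot = data[8] = 5; i = -1
j=0: data[0]=9 > 5 → no swap
j=1: data[1]=8 > 5 → no swap
j=2: data[2]=11 > 5 → no swap
j=3: data[3]=4 ≤ 5 → i=0, swap data[0],data[3] → 4 8 11 9 10 3 7 6 5
j=4: data[4]=10 > 5 → no swap
j=5: data[5]=3 ≤ 5 → i=1, swap data[1],data[5] → 4 3 11 9 10 8 7 6 5
j=6: data[6]=7 > 5 → no swap
j=7: data[7]=6 > 5 → no swap
final swap data[2],data[8] → 4 3 5 9 10 8 7 6 11; return 2
p = 2; k-1 = 5 > 2 ⇒ right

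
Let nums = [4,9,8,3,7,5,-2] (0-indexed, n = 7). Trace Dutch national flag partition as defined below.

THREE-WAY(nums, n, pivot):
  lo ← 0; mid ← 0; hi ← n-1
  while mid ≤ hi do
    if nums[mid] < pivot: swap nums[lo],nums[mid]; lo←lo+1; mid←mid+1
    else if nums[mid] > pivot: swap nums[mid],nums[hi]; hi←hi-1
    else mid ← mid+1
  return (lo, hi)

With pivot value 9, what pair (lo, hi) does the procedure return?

(6, 6)

lo=0 mid=0 hi=6
4<9: swap(0,0), lo=1 mid=1 ⇒ [4,9,8,3,7,5,-2]
9=9: mid=2
8<9: swap(1,2), lo=2 mid=3 ⇒ [4,8,9,3,7,5,-2]
3<9: swap(2,3), lo=3 mid=4 ⇒ [4,8,3,9,7,5,-2]
7<9: swap(3,4), lo=4 mid=5 ⇒ [4,8,3,7,9,5,-2]
5<9: swap(4,5), lo=5 mid=6 ⇒ [4,8,3,7,5,9,-2]
-2<9: swap(5,6), lo=6 mid=7 ⇒ [4,8,3,7,5,-2,9]
done. lo=6 hi=6; nums=[4,8,3,7,5,-2,9]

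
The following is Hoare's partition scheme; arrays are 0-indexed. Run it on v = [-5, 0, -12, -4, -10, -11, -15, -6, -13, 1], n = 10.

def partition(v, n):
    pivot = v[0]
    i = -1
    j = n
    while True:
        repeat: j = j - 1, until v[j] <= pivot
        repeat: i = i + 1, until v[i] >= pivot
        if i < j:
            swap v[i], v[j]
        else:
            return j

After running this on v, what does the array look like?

pivot = v[0] = -5; i = -1, j = 10
j→8 (v[8]=-13≤-5), i→0 (v[0]=-5≥-5); i<j, swap → [-13, 0, -12, -4, -10, -11, -15, -6, -5, 1]
j→7 (v[7]=-6≤-5), i→1 (v[1]=0≥-5); i<j, swap → [-13, -6, -12, -4, -10, -11, -15, 0, -5, 1]
j→6 (v[6]=-15≤-5), i→3 (v[3]=-4≥-5); i<j, swap → [-13, -6, -12, -15, -10, -11, -4, 0, -5, 1]
j→5, i→6; i≥j, return j=5. v = [-13, -6, -12, -15, -10, -11, -4, 0, -5, 1]

[-13, -6, -12, -15, -10, -11, -4, 0, -5, 1]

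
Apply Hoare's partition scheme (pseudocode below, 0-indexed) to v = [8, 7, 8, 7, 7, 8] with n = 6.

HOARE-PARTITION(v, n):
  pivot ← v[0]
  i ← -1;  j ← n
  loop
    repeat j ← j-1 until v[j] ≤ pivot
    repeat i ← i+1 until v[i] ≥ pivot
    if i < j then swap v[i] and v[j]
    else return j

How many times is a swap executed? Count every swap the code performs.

pivot = v[0] = 8; i = -1, j = 6
j→5 (v[5]=8≤8), i→0 (v[0]=8≥8); i<j, swap → [8, 7, 8, 7, 7, 8]
j→4 (v[4]=7≤8), i→2 (v[2]=8≥8); i<j, swap → [8, 7, 7, 7, 8, 8]
j→3, i→4; i≥j, return j=3. v = [8, 7, 7, 7, 8, 8]

2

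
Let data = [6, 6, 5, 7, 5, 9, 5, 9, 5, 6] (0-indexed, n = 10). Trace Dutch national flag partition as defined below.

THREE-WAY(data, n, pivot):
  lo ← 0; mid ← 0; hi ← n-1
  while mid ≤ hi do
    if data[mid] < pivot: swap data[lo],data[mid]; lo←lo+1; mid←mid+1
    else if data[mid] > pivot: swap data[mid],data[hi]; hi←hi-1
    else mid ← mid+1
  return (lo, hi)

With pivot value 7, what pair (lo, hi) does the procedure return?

(7, 7)

lo=0 mid=0 hi=9
6<7: swap(0,0), lo=1 mid=1 ⇒ [6, 6, 5, 7, 5, 9, 5, 9, 5, 6]
6<7: swap(1,1), lo=2 mid=2 ⇒ [6, 6, 5, 7, 5, 9, 5, 9, 5, 6]
5<7: swap(2,2), lo=3 mid=3 ⇒ [6, 6, 5, 7, 5, 9, 5, 9, 5, 6]
7=7: mid=4
5<7: swap(3,4), lo=4 mid=5 ⇒ [6, 6, 5, 5, 7, 9, 5, 9, 5, 6]
9>7: swap(5,9), hi=8 ⇒ [6, 6, 5, 5, 7, 6, 5, 9, 5, 9]
6<7: swap(4,5), lo=5 mid=6 ⇒ [6, 6, 5, 5, 6, 7, 5, 9, 5, 9]
5<7: swap(5,6), lo=6 mid=7 ⇒ [6, 6, 5, 5, 6, 5, 7, 9, 5, 9]
9>7: swap(7,8), hi=7 ⇒ [6, 6, 5, 5, 6, 5, 7, 5, 9, 9]
5<7: swap(6,7), lo=7 mid=8 ⇒ [6, 6, 5, 5, 6, 5, 5, 7, 9, 9]
done. lo=7 hi=7; data=[6, 6, 5, 5, 6, 5, 5, 7, 9, 9]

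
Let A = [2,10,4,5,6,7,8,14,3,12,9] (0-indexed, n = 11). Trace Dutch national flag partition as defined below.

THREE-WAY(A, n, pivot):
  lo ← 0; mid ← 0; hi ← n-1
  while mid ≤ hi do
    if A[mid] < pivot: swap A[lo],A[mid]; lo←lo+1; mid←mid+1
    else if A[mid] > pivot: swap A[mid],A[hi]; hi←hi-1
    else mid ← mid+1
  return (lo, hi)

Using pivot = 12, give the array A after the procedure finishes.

[2,10,4,5,6,7,8,9,3,12,14]

lo=0 mid=0 hi=10
2<12: swap(0,0), lo=1 mid=1 ⇒ [2,10,4,5,6,7,8,14,3,12,9]
10<12: swap(1,1), lo=2 mid=2 ⇒ [2,10,4,5,6,7,8,14,3,12,9]
4<12: swap(2,2), lo=3 mid=3 ⇒ [2,10,4,5,6,7,8,14,3,12,9]
5<12: swap(3,3), lo=4 mid=4 ⇒ [2,10,4,5,6,7,8,14,3,12,9]
6<12: swap(4,4), lo=5 mid=5 ⇒ [2,10,4,5,6,7,8,14,3,12,9]
7<12: swap(5,5), lo=6 mid=6 ⇒ [2,10,4,5,6,7,8,14,3,12,9]
8<12: swap(6,6), lo=7 mid=7 ⇒ [2,10,4,5,6,7,8,14,3,12,9]
14>12: swap(7,10), hi=9 ⇒ [2,10,4,5,6,7,8,9,3,12,14]
9<12: swap(7,7), lo=8 mid=8 ⇒ [2,10,4,5,6,7,8,9,3,12,14]
3<12: swap(8,8), lo=9 mid=9 ⇒ [2,10,4,5,6,7,8,9,3,12,14]
12=12: mid=10
done. lo=9 hi=9; A=[2,10,4,5,6,7,8,9,3,12,14]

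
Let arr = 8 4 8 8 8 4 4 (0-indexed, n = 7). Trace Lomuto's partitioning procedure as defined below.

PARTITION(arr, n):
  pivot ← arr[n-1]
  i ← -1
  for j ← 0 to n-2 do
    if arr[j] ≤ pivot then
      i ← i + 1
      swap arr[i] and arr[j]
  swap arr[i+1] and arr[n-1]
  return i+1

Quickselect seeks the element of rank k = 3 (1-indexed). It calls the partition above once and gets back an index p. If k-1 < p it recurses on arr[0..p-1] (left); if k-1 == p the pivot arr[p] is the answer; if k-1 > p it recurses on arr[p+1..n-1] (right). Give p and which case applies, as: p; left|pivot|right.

pivot = arr[6] = 4; i = -1
j=0: arr[0]=8 > 4 → no swap
j=1: arr[1]=4 ≤ 4 → i=0, swap arr[0],arr[1] → 4 8 8 8 8 4 4
j=2: arr[2]=8 > 4 → no swap
j=3: arr[3]=8 > 4 → no swap
j=4: arr[4]=8 > 4 → no swap
j=5: arr[5]=4 ≤ 4 → i=1, swap arr[1],arr[5] → 4 4 8 8 8 8 4
final swap arr[2],arr[6] → 4 4 4 8 8 8 8; return 2
p = 2; k-1 = 2 == 2 ⇒ pivot

2; pivot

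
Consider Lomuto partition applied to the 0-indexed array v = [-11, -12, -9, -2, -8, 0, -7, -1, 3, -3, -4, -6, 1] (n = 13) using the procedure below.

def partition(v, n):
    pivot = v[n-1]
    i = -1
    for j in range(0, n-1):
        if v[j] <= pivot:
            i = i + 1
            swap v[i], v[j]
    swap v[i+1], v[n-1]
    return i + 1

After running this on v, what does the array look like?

pivot=1, i=-1
j=0: -11≤1, i=0, swap(0,0) ⇒ [-11, -12, -9, -2, -8, 0, -7, -1, 3, -3, -4, -6, 1]
j=1: -12≤1, i=1, swap(1,1) ⇒ [-11, -12, -9, -2, -8, 0, -7, -1, 3, -3, -4, -6, 1]
j=2: -9≤1, i=2, swap(2,2) ⇒ [-11, -12, -9, -2, -8, 0, -7, -1, 3, -3, -4, -6, 1]
j=3: -2≤1, i=3, swap(3,3) ⇒ [-11, -12, -9, -2, -8, 0, -7, -1, 3, -3, -4, -6, 1]
j=4: -8≤1, i=4, swap(4,4) ⇒ [-11, -12, -9, -2, -8, 0, -7, -1, 3, -3, -4, -6, 1]
j=5: 0≤1, i=5, swap(5,5) ⇒ [-11, -12, -9, -2, -8, 0, -7, -1, 3, -3, -4, -6, 1]
j=6: -7≤1, i=6, swap(6,6) ⇒ [-11, -12, -9, -2, -8, 0, -7, -1, 3, -3, -4, -6, 1]
j=7: -1≤1, i=7, swap(7,7) ⇒ [-11, -12, -9, -2, -8, 0, -7, -1, 3, -3, -4, -6, 1]
j=8: 3>1, skip
j=9: -3≤1, i=8, swap(8,9) ⇒ [-11, -12, -9, -2, -8, 0, -7, -1, -3, 3, -4, -6, 1]
j=10: -4≤1, i=9, swap(9,10) ⇒ [-11, -12, -9, -2, -8, 0, -7, -1, -3, -4, 3, -6, 1]
j=11: -6≤1, i=10, swap(10,11) ⇒ [-11, -12, -9, -2, -8, 0, -7, -1, -3, -4, -6, 3, 1]
swap(11,12) ⇒ [-11, -12, -9, -2, -8, 0, -7, -1, -3, -4, -6, 1, 3]; return 11

[-11, -12, -9, -2, -8, 0, -7, -1, -3, -4, -6, 1, 3]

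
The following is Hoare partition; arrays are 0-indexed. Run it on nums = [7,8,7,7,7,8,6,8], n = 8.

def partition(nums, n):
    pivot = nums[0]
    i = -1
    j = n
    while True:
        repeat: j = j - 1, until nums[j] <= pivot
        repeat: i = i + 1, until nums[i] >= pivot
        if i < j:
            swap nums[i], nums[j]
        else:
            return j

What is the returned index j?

pivot=7
j stops at 6 (6), i stops at 0 (7); swap ⇒ [6,8,7,7,7,8,7,8]
j stops at 4 (7), i stops at 1 (8); swap ⇒ [6,7,7,7,8,8,7,8]
j stops at 3 (7), i stops at 2 (7); swap ⇒ [6,7,7,7,8,8,7,8]
j stops at 2, i stops at 3; i≥j ⇒ return 2. nums=[6,7,7,7,8,8,7,8]

2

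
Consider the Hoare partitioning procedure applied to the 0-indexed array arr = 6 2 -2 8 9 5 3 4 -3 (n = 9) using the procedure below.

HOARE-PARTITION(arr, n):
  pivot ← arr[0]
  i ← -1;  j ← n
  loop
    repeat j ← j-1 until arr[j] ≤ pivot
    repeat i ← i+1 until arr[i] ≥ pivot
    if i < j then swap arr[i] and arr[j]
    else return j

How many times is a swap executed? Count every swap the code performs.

pivot = arr[0] = 6; i = -1, j = 9
j→8 (arr[8]=-3≤6), i→0 (arr[0]=6≥6); i<j, swap → -3 2 -2 8 9 5 3 4 6
j→7 (arr[7]=4≤6), i→3 (arr[3]=8≥6); i<j, swap → -3 2 -2 4 9 5 3 8 6
j→6 (arr[6]=3≤6), i→4 (arr[4]=9≥6); i<j, swap → -3 2 -2 4 3 5 9 8 6
j→5, i→6; i≥j, return j=5. arr = -3 2 -2 4 3 5 9 8 6

3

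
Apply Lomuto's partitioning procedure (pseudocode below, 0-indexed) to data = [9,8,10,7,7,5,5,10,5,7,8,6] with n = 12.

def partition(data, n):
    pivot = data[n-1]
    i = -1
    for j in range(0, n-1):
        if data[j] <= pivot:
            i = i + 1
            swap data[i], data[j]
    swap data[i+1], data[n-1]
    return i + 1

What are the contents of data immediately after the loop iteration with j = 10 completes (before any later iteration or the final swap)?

pivot=6, i=-1
j=0: 9>6, skip
j=1: 8>6, skip
j=2: 10>6, skip
j=3: 7>6, skip
j=4: 7>6, skip
j=5: 5≤6, i=0, swap(0,5) ⇒ [5,8,10,7,7,9,5,10,5,7,8,6]
j=6: 5≤6, i=1, swap(1,6) ⇒ [5,5,10,7,7,9,8,10,5,7,8,6]
j=7: 10>6, skip
j=8: 5≤6, i=2, swap(2,8) ⇒ [5,5,5,7,7,9,8,10,10,7,8,6]
j=9: 7>6, skip
j=10: 8>6, skip
(after j=10) data = [5,5,5,7,7,9,8,10,10,7,8,6]

[5,5,5,7,7,9,8,10,10,7,8,6]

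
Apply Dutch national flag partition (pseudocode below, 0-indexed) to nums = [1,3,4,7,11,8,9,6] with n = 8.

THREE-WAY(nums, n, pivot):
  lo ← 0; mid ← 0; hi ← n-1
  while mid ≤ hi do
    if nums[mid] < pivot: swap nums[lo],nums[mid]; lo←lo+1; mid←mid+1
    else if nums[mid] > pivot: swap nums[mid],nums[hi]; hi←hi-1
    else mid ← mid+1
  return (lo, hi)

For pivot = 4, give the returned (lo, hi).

lo=0 mid=0 hi=7
1<4: swap(0,0), lo=1 mid=1 ⇒ [1,3,4,7,11,8,9,6]
3<4: swap(1,1), lo=2 mid=2 ⇒ [1,3,4,7,11,8,9,6]
4=4: mid=3
7>4: swap(3,7), hi=6 ⇒ [1,3,4,6,11,8,9,7]
6>4: swap(3,6), hi=5 ⇒ [1,3,4,9,11,8,6,7]
9>4: swap(3,5), hi=4 ⇒ [1,3,4,8,11,9,6,7]
8>4: swap(3,4), hi=3 ⇒ [1,3,4,11,8,9,6,7]
11>4: swap(3,3), hi=2 ⇒ [1,3,4,11,8,9,6,7]
done. lo=2 hi=2; nums=[1,3,4,11,8,9,6,7]

(2, 2)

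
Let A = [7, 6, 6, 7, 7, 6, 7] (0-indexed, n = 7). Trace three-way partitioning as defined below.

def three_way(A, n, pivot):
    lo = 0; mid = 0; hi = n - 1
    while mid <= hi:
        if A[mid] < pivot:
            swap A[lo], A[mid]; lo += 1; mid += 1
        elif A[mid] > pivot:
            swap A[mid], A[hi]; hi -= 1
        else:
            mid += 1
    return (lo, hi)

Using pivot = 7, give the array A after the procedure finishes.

pivot = 7; lo=0, mid=0, hi=6
A[mid]=7=7: mid=1
A[mid]=6<7: swap A[0],A[1]; lo=1,mid=2 → [6, 7, 6, 7, 7, 6, 7]
A[mid]=6<7: swap A[1],A[2]; lo=2,mid=3 → [6, 6, 7, 7, 7, 6, 7]
A[mid]=7=7: mid=4
A[mid]=7=7: mid=5
A[mid]=6<7: swap A[2],A[5]; lo=3,mid=6 → [6, 6, 6, 7, 7, 7, 7]
A[mid]=7=7: mid=7
end: lo=3, hi=6; A = [6, 6, 6, 7, 7, 7, 7]

[6, 6, 6, 7, 7, 7, 7]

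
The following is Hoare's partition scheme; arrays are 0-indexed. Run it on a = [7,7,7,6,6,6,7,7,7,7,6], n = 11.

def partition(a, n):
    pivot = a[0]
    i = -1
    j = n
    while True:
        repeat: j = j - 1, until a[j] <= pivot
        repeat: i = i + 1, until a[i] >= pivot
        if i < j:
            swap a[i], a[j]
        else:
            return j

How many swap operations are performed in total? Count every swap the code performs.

4

pivot=7
j stops at 10 (6), i stops at 0 (7); swap ⇒ [6,7,7,6,6,6,7,7,7,7,7]
j stops at 9 (7), i stops at 1 (7); swap ⇒ [6,7,7,6,6,6,7,7,7,7,7]
j stops at 8 (7), i stops at 2 (7); swap ⇒ [6,7,7,6,6,6,7,7,7,7,7]
j stops at 7 (7), i stops at 6 (7); swap ⇒ [6,7,7,6,6,6,7,7,7,7,7]
j stops at 6, i stops at 7; i≥j ⇒ return 6. a=[6,7,7,6,6,6,7,7,7,7,7]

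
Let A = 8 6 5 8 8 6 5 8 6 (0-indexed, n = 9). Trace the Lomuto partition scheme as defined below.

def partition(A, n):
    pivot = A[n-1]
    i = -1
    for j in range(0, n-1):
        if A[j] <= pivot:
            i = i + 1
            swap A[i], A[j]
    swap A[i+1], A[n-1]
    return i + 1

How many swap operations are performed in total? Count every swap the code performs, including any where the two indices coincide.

5

pivot = A[8] = 6; i = -1
j=0: A[0]=8 > 6 → no swap
j=1: A[1]=6 ≤ 6 → i=0, swap A[0],A[1] → 6 8 5 8 8 6 5 8 6
j=2: A[2]=5 ≤ 6 → i=1, swap A[1],A[2] → 6 5 8 8 8 6 5 8 6
j=3: A[3]=8 > 6 → no swap
j=4: A[4]=8 > 6 → no swap
j=5: A[5]=6 ≤ 6 → i=2, swap A[2],A[5] → 6 5 6 8 8 8 5 8 6
j=6: A[6]=5 ≤ 6 → i=3, swap A[3],A[6] → 6 5 6 5 8 8 8 8 6
j=7: A[7]=8 > 6 → no swap
final swap A[4],A[8] → 6 5 6 5 6 8 8 8 8; return 4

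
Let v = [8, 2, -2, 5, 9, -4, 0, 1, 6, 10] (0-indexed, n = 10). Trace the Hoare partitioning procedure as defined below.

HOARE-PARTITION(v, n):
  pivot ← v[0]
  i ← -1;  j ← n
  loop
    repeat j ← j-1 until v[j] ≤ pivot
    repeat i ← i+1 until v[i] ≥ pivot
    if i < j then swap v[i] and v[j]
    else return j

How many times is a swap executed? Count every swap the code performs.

2

pivot = v[0] = 8; i = -1, j = 10
j→8 (v[8]=6≤8), i→0 (v[0]=8≥8); i<j, swap → [6, 2, -2, 5, 9, -4, 0, 1, 8, 10]
j→7 (v[7]=1≤8), i→4 (v[4]=9≥8); i<j, swap → [6, 2, -2, 5, 1, -4, 0, 9, 8, 10]
j→6, i→7; i≥j, return j=6. v = [6, 2, -2, 5, 1, -4, 0, 9, 8, 10]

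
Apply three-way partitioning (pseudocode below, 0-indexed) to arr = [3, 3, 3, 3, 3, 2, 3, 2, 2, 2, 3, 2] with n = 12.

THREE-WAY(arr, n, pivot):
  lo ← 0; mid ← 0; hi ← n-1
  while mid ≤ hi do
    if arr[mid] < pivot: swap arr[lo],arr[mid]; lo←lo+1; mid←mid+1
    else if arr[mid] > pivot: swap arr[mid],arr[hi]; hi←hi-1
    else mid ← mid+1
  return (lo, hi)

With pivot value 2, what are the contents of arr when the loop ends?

[2, 2, 2, 2, 2, 3, 3, 3, 3, 3, 3, 3]

lo=0 mid=0 hi=11
3>2: swap(0,11), hi=10 ⇒ [2, 3, 3, 3, 3, 2, 3, 2, 2, 2, 3, 3]
2=2: mid=1
3>2: swap(1,10), hi=9 ⇒ [2, 3, 3, 3, 3, 2, 3, 2, 2, 2, 3, 3]
3>2: swap(1,9), hi=8 ⇒ [2, 2, 3, 3, 3, 2, 3, 2, 2, 3, 3, 3]
2=2: mid=2
3>2: swap(2,8), hi=7 ⇒ [2, 2, 2, 3, 3, 2, 3, 2, 3, 3, 3, 3]
2=2: mid=3
3>2: swap(3,7), hi=6 ⇒ [2, 2, 2, 2, 3, 2, 3, 3, 3, 3, 3, 3]
2=2: mid=4
3>2: swap(4,6), hi=5 ⇒ [2, 2, 2, 2, 3, 2, 3, 3, 3, 3, 3, 3]
3>2: swap(4,5), hi=4 ⇒ [2, 2, 2, 2, 2, 3, 3, 3, 3, 3, 3, 3]
2=2: mid=5
done. lo=0 hi=4; arr=[2, 2, 2, 2, 2, 3, 3, 3, 3, 3, 3, 3]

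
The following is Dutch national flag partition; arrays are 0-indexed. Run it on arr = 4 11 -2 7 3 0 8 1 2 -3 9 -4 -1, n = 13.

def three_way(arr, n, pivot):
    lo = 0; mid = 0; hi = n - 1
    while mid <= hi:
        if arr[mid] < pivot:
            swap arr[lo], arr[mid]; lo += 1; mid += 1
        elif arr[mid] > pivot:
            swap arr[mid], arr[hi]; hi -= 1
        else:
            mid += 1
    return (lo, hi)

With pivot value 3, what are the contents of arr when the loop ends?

lo=0 mid=0 hi=12
4>3: swap(0,12), hi=11 ⇒ -1 11 -2 7 3 0 8 1 2 -3 9 -4 4
-1<3: swap(0,0), lo=1 mid=1 ⇒ -1 11 -2 7 3 0 8 1 2 -3 9 -4 4
11>3: swap(1,11), hi=10 ⇒ -1 -4 -2 7 3 0 8 1 2 -3 9 11 4
-4<3: swap(1,1), lo=2 mid=2 ⇒ -1 -4 -2 7 3 0 8 1 2 -3 9 11 4
-2<3: swap(2,2), lo=3 mid=3 ⇒ -1 -4 -2 7 3 0 8 1 2 -3 9 11 4
7>3: swap(3,10), hi=9 ⇒ -1 -4 -2 9 3 0 8 1 2 -3 7 11 4
9>3: swap(3,9), hi=8 ⇒ -1 -4 -2 -3 3 0 8 1 2 9 7 11 4
-3<3: swap(3,3), lo=4 mid=4 ⇒ -1 -4 -2 -3 3 0 8 1 2 9 7 11 4
3=3: mid=5
0<3: swap(4,5), lo=5 mid=6 ⇒ -1 -4 -2 -3 0 3 8 1 2 9 7 11 4
8>3: swap(6,8), hi=7 ⇒ -1 -4 -2 -3 0 3 2 1 8 9 7 11 4
2<3: swap(5,6), lo=6 mid=7 ⇒ -1 -4 -2 -3 0 2 3 1 8 9 7 11 4
1<3: swap(6,7), lo=7 mid=8 ⇒ -1 -4 -2 -3 0 2 1 3 8 9 7 11 4
done. lo=7 hi=7; arr=-1 -4 -2 -3 0 2 1 3 8 9 7 11 4

-1 -4 -2 -3 0 2 1 3 8 9 7 11 4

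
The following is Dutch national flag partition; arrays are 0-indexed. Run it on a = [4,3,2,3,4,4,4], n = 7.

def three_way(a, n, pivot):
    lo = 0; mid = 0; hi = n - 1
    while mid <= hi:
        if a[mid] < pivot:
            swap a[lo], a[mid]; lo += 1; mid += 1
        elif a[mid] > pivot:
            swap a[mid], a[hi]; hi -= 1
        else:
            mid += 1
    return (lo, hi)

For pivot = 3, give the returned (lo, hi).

lo=0 mid=0 hi=6
4>3: swap(0,6), hi=5 ⇒ [4,3,2,3,4,4,4]
4>3: swap(0,5), hi=4 ⇒ [4,3,2,3,4,4,4]
4>3: swap(0,4), hi=3 ⇒ [4,3,2,3,4,4,4]
4>3: swap(0,3), hi=2 ⇒ [3,3,2,4,4,4,4]
3=3: mid=1
3=3: mid=2
2<3: swap(0,2), lo=1 mid=3 ⇒ [2,3,3,4,4,4,4]
done. lo=1 hi=2; a=[2,3,3,4,4,4,4]

(1, 2)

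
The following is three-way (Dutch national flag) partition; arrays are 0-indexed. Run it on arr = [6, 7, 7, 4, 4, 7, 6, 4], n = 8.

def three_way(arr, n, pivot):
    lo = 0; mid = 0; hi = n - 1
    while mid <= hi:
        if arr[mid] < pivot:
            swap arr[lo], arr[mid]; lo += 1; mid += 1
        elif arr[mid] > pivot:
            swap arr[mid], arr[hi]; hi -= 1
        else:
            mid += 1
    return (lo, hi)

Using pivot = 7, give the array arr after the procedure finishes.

lo=0 mid=0 hi=7
6<7: swap(0,0), lo=1 mid=1 ⇒ [6, 7, 7, 4, 4, 7, 6, 4]
7=7: mid=2
7=7: mid=3
4<7: swap(1,3), lo=2 mid=4 ⇒ [6, 4, 7, 7, 4, 7, 6, 4]
4<7: swap(2,4), lo=3 mid=5 ⇒ [6, 4, 4, 7, 7, 7, 6, 4]
7=7: mid=6
6<7: swap(3,6), lo=4 mid=7 ⇒ [6, 4, 4, 6, 7, 7, 7, 4]
4<7: swap(4,7), lo=5 mid=8 ⇒ [6, 4, 4, 6, 4, 7, 7, 7]
done. lo=5 hi=7; arr=[6, 4, 4, 6, 4, 7, 7, 7]

[6, 4, 4, 6, 4, 7, 7, 7]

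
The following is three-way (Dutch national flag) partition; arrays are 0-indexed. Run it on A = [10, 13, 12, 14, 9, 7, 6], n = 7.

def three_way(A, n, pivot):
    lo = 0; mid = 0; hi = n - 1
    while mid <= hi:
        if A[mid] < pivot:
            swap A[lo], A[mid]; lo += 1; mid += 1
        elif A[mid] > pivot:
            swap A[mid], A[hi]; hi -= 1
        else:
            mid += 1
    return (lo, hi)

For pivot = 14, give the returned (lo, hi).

pivot = 14; lo=0, mid=0, hi=6
A[mid]=10<14: swap A[0],A[0]; lo=1,mid=1 → [10, 13, 12, 14, 9, 7, 6]
A[mid]=13<14: swap A[1],A[1]; lo=2,mid=2 → [10, 13, 12, 14, 9, 7, 6]
A[mid]=12<14: swap A[2],A[2]; lo=3,mid=3 → [10, 13, 12, 14, 9, 7, 6]
A[mid]=14=14: mid=4
A[mid]=9<14: swap A[3],A[4]; lo=4,mid=5 → [10, 13, 12, 9, 14, 7, 6]
A[mid]=7<14: swap A[4],A[5]; lo=5,mid=6 → [10, 13, 12, 9, 7, 14, 6]
A[mid]=6<14: swap A[5],A[6]; lo=6,mid=7 → [10, 13, 12, 9, 7, 6, 14]
end: lo=6, hi=6; A = [10, 13, 12, 9, 7, 6, 14]

(6, 6)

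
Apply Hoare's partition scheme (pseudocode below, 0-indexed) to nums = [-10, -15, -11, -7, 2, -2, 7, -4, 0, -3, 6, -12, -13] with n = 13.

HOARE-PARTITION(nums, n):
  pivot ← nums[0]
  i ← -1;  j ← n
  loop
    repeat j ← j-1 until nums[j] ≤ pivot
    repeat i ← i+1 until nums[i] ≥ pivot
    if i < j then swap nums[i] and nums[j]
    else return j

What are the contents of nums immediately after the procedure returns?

pivot = nums[0] = -10; i = -1, j = 13
j→12 (nums[12]=-13≤-10), i→0 (nums[0]=-10≥-10); i<j, swap → [-13, -15, -11, -7, 2, -2, 7, -4, 0, -3, 6, -12, -10]
j→11 (nums[11]=-12≤-10), i→3 (nums[3]=-7≥-10); i<j, swap → [-13, -15, -11, -12, 2, -2, 7, -4, 0, -3, 6, -7, -10]
j→3, i→4; i≥j, return j=3. nums = [-13, -15, -11, -12, 2, -2, 7, -4, 0, -3, 6, -7, -10]

[-13, -15, -11, -12, 2, -2, 7, -4, 0, -3, 6, -7, -10]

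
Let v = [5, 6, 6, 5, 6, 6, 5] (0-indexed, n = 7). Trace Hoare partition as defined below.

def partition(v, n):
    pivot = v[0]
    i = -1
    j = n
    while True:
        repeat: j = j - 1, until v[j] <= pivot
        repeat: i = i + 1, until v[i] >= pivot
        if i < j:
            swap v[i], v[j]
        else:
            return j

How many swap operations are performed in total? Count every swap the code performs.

2

pivot=5
j stops at 6 (5), i stops at 0 (5); swap ⇒ [5, 6, 6, 5, 6, 6, 5]
j stops at 3 (5), i stops at 1 (6); swap ⇒ [5, 5, 6, 6, 6, 6, 5]
j stops at 1, i stops at 2; i≥j ⇒ return 1. v=[5, 5, 6, 6, 6, 6, 5]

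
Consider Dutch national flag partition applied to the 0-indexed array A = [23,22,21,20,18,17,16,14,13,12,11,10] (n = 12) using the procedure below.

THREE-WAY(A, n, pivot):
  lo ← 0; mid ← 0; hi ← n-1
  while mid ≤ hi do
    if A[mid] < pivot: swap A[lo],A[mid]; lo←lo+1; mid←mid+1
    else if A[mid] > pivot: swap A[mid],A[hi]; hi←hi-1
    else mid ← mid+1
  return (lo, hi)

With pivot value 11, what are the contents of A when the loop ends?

[10,11,20,18,17,16,14,13,12,21,22,23]

lo=0 mid=0 hi=11
23>11: swap(0,11), hi=10 ⇒ [10,22,21,20,18,17,16,14,13,12,11,23]
10<11: swap(0,0), lo=1 mid=1 ⇒ [10,22,21,20,18,17,16,14,13,12,11,23]
22>11: swap(1,10), hi=9 ⇒ [10,11,21,20,18,17,16,14,13,12,22,23]
11=11: mid=2
21>11: swap(2,9), hi=8 ⇒ [10,11,12,20,18,17,16,14,13,21,22,23]
12>11: swap(2,8), hi=7 ⇒ [10,11,13,20,18,17,16,14,12,21,22,23]
13>11: swap(2,7), hi=6 ⇒ [10,11,14,20,18,17,16,13,12,21,22,23]
14>11: swap(2,6), hi=5 ⇒ [10,11,16,20,18,17,14,13,12,21,22,23]
16>11: swap(2,5), hi=4 ⇒ [10,11,17,20,18,16,14,13,12,21,22,23]
17>11: swap(2,4), hi=3 ⇒ [10,11,18,20,17,16,14,13,12,21,22,23]
18>11: swap(2,3), hi=2 ⇒ [10,11,20,18,17,16,14,13,12,21,22,23]
20>11: swap(2,2), hi=1 ⇒ [10,11,20,18,17,16,14,13,12,21,22,23]
done. lo=1 hi=1; A=[10,11,20,18,17,16,14,13,12,21,22,23]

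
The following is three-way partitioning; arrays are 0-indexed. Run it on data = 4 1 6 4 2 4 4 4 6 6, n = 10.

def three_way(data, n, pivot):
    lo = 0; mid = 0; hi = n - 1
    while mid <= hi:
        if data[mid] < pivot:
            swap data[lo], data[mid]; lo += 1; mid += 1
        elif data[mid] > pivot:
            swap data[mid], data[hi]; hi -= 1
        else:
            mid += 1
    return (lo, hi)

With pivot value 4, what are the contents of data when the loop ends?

pivot = 4; lo=0, mid=0, hi=9
data[mid]=4=4: mid=1
data[mid]=1<4: swap data[0],data[1]; lo=1,mid=2 → 1 4 6 4 2 4 4 4 6 6
data[mid]=6>4: swap data[2],data[9]; hi=8 → 1 4 6 4 2 4 4 4 6 6
data[mid]=6>4: swap data[2],data[8]; hi=7 → 1 4 6 4 2 4 4 4 6 6
data[mid]=6>4: swap data[2],data[7]; hi=6 → 1 4 4 4 2 4 4 6 6 6
data[mid]=4=4: mid=3
data[mid]=4=4: mid=4
data[mid]=2<4: swap data[1],data[4]; lo=2,mid=5 → 1 2 4 4 4 4 4 6 6 6
data[mid]=4=4: mid=6
data[mid]=4=4: mid=7
end: lo=2, hi=6; data = 1 2 4 4 4 4 4 6 6 6

1 2 4 4 4 4 4 6 6 6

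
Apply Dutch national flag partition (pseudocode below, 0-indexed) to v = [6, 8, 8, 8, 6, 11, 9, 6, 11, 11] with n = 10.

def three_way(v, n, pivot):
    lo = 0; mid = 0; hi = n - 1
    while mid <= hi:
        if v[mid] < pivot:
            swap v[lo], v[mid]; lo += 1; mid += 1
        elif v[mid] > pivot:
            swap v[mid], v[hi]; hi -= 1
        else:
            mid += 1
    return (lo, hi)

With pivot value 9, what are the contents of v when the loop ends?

lo=0 mid=0 hi=9
6<9: swap(0,0), lo=1 mid=1 ⇒ [6, 8, 8, 8, 6, 11, 9, 6, 11, 11]
8<9: swap(1,1), lo=2 mid=2 ⇒ [6, 8, 8, 8, 6, 11, 9, 6, 11, 11]
8<9: swap(2,2), lo=3 mid=3 ⇒ [6, 8, 8, 8, 6, 11, 9, 6, 11, 11]
8<9: swap(3,3), lo=4 mid=4 ⇒ [6, 8, 8, 8, 6, 11, 9, 6, 11, 11]
6<9: swap(4,4), lo=5 mid=5 ⇒ [6, 8, 8, 8, 6, 11, 9, 6, 11, 11]
11>9: swap(5,9), hi=8 ⇒ [6, 8, 8, 8, 6, 11, 9, 6, 11, 11]
11>9: swap(5,8), hi=7 ⇒ [6, 8, 8, 8, 6, 11, 9, 6, 11, 11]
11>9: swap(5,7), hi=6 ⇒ [6, 8, 8, 8, 6, 6, 9, 11, 11, 11]
6<9: swap(5,5), lo=6 mid=6 ⇒ [6, 8, 8, 8, 6, 6, 9, 11, 11, 11]
9=9: mid=7
done. lo=6 hi=6; v=[6, 8, 8, 8, 6, 6, 9, 11, 11, 11]

[6, 8, 8, 8, 6, 6, 9, 11, 11, 11]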